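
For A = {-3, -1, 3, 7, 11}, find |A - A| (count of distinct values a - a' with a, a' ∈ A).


A - A = {a - a' : a, a' ∈ A}; |A| = 5.
Bounds: 2|A|-1 ≤ |A - A| ≤ |A|² - |A| + 1, i.e. 9 ≤ |A - A| ≤ 21.
Note: 0 ∈ A - A always (from a - a). The set is symmetric: if d ∈ A - A then -d ∈ A - A.
Enumerate nonzero differences d = a - a' with a > a' (then include -d):
Positive differences: {2, 4, 6, 8, 10, 12, 14}
Full difference set: {0} ∪ (positive diffs) ∪ (negative diffs).
|A - A| = 1 + 2·7 = 15 (matches direct enumeration: 15).

|A - A| = 15


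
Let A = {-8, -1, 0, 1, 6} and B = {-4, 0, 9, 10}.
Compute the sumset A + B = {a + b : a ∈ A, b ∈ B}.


A + B = {a + b : a ∈ A, b ∈ B}.
Enumerate all |A|·|B| = 5·4 = 20 pairs (a, b) and collect distinct sums.
a = -8: -8+-4=-12, -8+0=-8, -8+9=1, -8+10=2
a = -1: -1+-4=-5, -1+0=-1, -1+9=8, -1+10=9
a = 0: 0+-4=-4, 0+0=0, 0+9=9, 0+10=10
a = 1: 1+-4=-3, 1+0=1, 1+9=10, 1+10=11
a = 6: 6+-4=2, 6+0=6, 6+9=15, 6+10=16
Collecting distinct sums: A + B = {-12, -8, -5, -4, -3, -1, 0, 1, 2, 6, 8, 9, 10, 11, 15, 16}
|A + B| = 16

A + B = {-12, -8, -5, -4, -3, -1, 0, 1, 2, 6, 8, 9, 10, 11, 15, 16}


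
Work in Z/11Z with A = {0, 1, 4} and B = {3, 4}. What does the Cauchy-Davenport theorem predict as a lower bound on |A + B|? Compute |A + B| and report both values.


Cauchy-Davenport: |A + B| ≥ min(p, |A| + |B| - 1) for A, B nonempty in Z/pZ.
|A| = 3, |B| = 2, p = 11.
CD lower bound = min(11, 3 + 2 - 1) = min(11, 4) = 4.
Compute A + B mod 11 directly:
a = 0: 0+3=3, 0+4=4
a = 1: 1+3=4, 1+4=5
a = 4: 4+3=7, 4+4=8
A + B = {3, 4, 5, 7, 8}, so |A + B| = 5.
Verify: 5 ≥ 4? Yes ✓.

CD lower bound = 4, actual |A + B| = 5.


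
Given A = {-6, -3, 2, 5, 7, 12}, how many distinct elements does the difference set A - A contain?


A - A = {a - a' : a, a' ∈ A}; |A| = 6.
Bounds: 2|A|-1 ≤ |A - A| ≤ |A|² - |A| + 1, i.e. 11 ≤ |A - A| ≤ 31.
Note: 0 ∈ A - A always (from a - a). The set is symmetric: if d ∈ A - A then -d ∈ A - A.
Enumerate nonzero differences d = a - a' with a > a' (then include -d):
Positive differences: {2, 3, 5, 7, 8, 10, 11, 13, 15, 18}
Full difference set: {0} ∪ (positive diffs) ∪ (negative diffs).
|A - A| = 1 + 2·10 = 21 (matches direct enumeration: 21).

|A - A| = 21


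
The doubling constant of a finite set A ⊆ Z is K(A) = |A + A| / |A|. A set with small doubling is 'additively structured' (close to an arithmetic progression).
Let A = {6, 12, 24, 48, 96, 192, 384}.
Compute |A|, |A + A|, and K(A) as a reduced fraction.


|A| = 7.
Compute A + A by enumerating all 49 pairs.
A + A = {12, 18, 24, 30, 36, 48, 54, 60, 72, 96, 102, 108, 120, 144, 192, 198, 204, 216, 240, 288, 384, 390, 396, 408, 432, 480, 576, 768}, so |A + A| = 28.
K = |A + A| / |A| = 28/7 = 4/1 ≈ 4.0000.
Reference: AP of size 7 gives K = 13/7 ≈ 1.8571; a fully generic set of size 7 gives K ≈ 4.0000.

|A| = 7, |A + A| = 28, K = 28/7 = 4/1.


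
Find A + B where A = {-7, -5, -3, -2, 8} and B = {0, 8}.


A + B = {a + b : a ∈ A, b ∈ B}.
Enumerate all |A|·|B| = 5·2 = 10 pairs (a, b) and collect distinct sums.
a = -7: -7+0=-7, -7+8=1
a = -5: -5+0=-5, -5+8=3
a = -3: -3+0=-3, -3+8=5
a = -2: -2+0=-2, -2+8=6
a = 8: 8+0=8, 8+8=16
Collecting distinct sums: A + B = {-7, -5, -3, -2, 1, 3, 5, 6, 8, 16}
|A + B| = 10

A + B = {-7, -5, -3, -2, 1, 3, 5, 6, 8, 16}


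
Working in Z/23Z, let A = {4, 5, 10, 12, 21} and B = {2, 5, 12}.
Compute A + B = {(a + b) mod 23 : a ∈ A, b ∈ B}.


Work in Z/23Z: reduce every sum a + b modulo 23.
Enumerate all 15 pairs:
a = 4: 4+2=6, 4+5=9, 4+12=16
a = 5: 5+2=7, 5+5=10, 5+12=17
a = 10: 10+2=12, 10+5=15, 10+12=22
a = 12: 12+2=14, 12+5=17, 12+12=1
a = 21: 21+2=0, 21+5=3, 21+12=10
Distinct residues collected: {0, 1, 3, 6, 7, 9, 10, 12, 14, 15, 16, 17, 22}
|A + B| = 13 (out of 23 total residues).

A + B = {0, 1, 3, 6, 7, 9, 10, 12, 14, 15, 16, 17, 22}


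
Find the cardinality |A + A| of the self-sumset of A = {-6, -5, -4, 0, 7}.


A + A = {a + a' : a, a' ∈ A}; |A| = 5.
General bounds: 2|A| - 1 ≤ |A + A| ≤ |A|(|A|+1)/2, i.e. 9 ≤ |A + A| ≤ 15.
Lower bound 2|A|-1 is attained iff A is an arithmetic progression.
Enumerate sums a + a' for a ≤ a' (symmetric, so this suffices):
a = -6: -6+-6=-12, -6+-5=-11, -6+-4=-10, -6+0=-6, -6+7=1
a = -5: -5+-5=-10, -5+-4=-9, -5+0=-5, -5+7=2
a = -4: -4+-4=-8, -4+0=-4, -4+7=3
a = 0: 0+0=0, 0+7=7
a = 7: 7+7=14
Distinct sums: {-12, -11, -10, -9, -8, -6, -5, -4, 0, 1, 2, 3, 7, 14}
|A + A| = 14

|A + A| = 14


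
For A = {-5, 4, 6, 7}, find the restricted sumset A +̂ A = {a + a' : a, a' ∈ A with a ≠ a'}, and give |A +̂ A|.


Restricted sumset: A +̂ A = {a + a' : a ∈ A, a' ∈ A, a ≠ a'}.
Equivalently, take A + A and drop any sum 2a that is achievable ONLY as a + a for a ∈ A (i.e. sums representable only with equal summands).
Enumerate pairs (a, a') with a < a' (symmetric, so each unordered pair gives one sum; this covers all a ≠ a'):
  -5 + 4 = -1
  -5 + 6 = 1
  -5 + 7 = 2
  4 + 6 = 10
  4 + 7 = 11
  6 + 7 = 13
Collected distinct sums: {-1, 1, 2, 10, 11, 13}
|A +̂ A| = 6
(Reference bound: |A +̂ A| ≥ 2|A| - 3 for |A| ≥ 2, with |A| = 4 giving ≥ 5.)

|A +̂ A| = 6


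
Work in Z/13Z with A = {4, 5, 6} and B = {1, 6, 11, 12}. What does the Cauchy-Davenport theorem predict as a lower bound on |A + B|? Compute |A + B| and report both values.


Cauchy-Davenport: |A + B| ≥ min(p, |A| + |B| - 1) for A, B nonempty in Z/pZ.
|A| = 3, |B| = 4, p = 13.
CD lower bound = min(13, 3 + 4 - 1) = min(13, 6) = 6.
Compute A + B mod 13 directly:
a = 4: 4+1=5, 4+6=10, 4+11=2, 4+12=3
a = 5: 5+1=6, 5+6=11, 5+11=3, 5+12=4
a = 6: 6+1=7, 6+6=12, 6+11=4, 6+12=5
A + B = {2, 3, 4, 5, 6, 7, 10, 11, 12}, so |A + B| = 9.
Verify: 9 ≥ 6? Yes ✓.

CD lower bound = 6, actual |A + B| = 9.


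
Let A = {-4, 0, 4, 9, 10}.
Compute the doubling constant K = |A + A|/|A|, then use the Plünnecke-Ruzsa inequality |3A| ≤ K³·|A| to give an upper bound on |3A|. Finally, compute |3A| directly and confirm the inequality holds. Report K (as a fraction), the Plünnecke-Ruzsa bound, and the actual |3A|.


|A| = 5.
Step 1: Compute A + A by enumerating all 25 pairs.
A + A = {-8, -4, 0, 4, 5, 6, 8, 9, 10, 13, 14, 18, 19, 20}, so |A + A| = 14.
Step 2: Doubling constant K = |A + A|/|A| = 14/5 = 14/5 ≈ 2.8000.
Step 3: Plünnecke-Ruzsa gives |3A| ≤ K³·|A| = (2.8000)³ · 5 ≈ 109.7600.
Step 4: Compute 3A = A + A + A directly by enumerating all triples (a,b,c) ∈ A³; |3A| = 28.
Step 5: Check 28 ≤ 109.7600? Yes ✓.

K = 14/5, Plünnecke-Ruzsa bound K³|A| ≈ 109.7600, |3A| = 28, inequality holds.


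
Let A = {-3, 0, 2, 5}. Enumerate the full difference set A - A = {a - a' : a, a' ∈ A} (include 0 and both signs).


A - A = {a - a' : a, a' ∈ A}.
Compute a - a' for each ordered pair (a, a'):
a = -3: -3--3=0, -3-0=-3, -3-2=-5, -3-5=-8
a = 0: 0--3=3, 0-0=0, 0-2=-2, 0-5=-5
a = 2: 2--3=5, 2-0=2, 2-2=0, 2-5=-3
a = 5: 5--3=8, 5-0=5, 5-2=3, 5-5=0
Collecting distinct values (and noting 0 appears from a-a):
A - A = {-8, -5, -3, -2, 0, 2, 3, 5, 8}
|A - A| = 9

A - A = {-8, -5, -3, -2, 0, 2, 3, 5, 8}


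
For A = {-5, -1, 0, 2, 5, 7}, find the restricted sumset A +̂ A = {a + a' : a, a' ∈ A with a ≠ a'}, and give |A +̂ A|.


Restricted sumset: A +̂ A = {a + a' : a ∈ A, a' ∈ A, a ≠ a'}.
Equivalently, take A + A and drop any sum 2a that is achievable ONLY as a + a for a ∈ A (i.e. sums representable only with equal summands).
Enumerate pairs (a, a') with a < a' (symmetric, so each unordered pair gives one sum; this covers all a ≠ a'):
  -5 + -1 = -6
  -5 + 0 = -5
  -5 + 2 = -3
  -5 + 5 = 0
  -5 + 7 = 2
  -1 + 0 = -1
  -1 + 2 = 1
  -1 + 5 = 4
  -1 + 7 = 6
  0 + 2 = 2
  0 + 5 = 5
  0 + 7 = 7
  2 + 5 = 7
  2 + 7 = 9
  5 + 7 = 12
Collected distinct sums: {-6, -5, -3, -1, 0, 1, 2, 4, 5, 6, 7, 9, 12}
|A +̂ A| = 13
(Reference bound: |A +̂ A| ≥ 2|A| - 3 for |A| ≥ 2, with |A| = 6 giving ≥ 9.)

|A +̂ A| = 13


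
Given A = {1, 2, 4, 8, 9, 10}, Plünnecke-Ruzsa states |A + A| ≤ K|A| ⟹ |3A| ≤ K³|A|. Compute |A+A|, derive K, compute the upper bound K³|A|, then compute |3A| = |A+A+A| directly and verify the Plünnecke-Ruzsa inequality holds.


|A| = 6.
Step 1: Compute A + A by enumerating all 36 pairs.
A + A = {2, 3, 4, 5, 6, 8, 9, 10, 11, 12, 13, 14, 16, 17, 18, 19, 20}, so |A + A| = 17.
Step 2: Doubling constant K = |A + A|/|A| = 17/6 = 17/6 ≈ 2.8333.
Step 3: Plünnecke-Ruzsa gives |3A| ≤ K³·|A| = (2.8333)³ · 6 ≈ 136.4722.
Step 4: Compute 3A = A + A + A directly by enumerating all triples (a,b,c) ∈ A³; |3A| = 28.
Step 5: Check 28 ≤ 136.4722? Yes ✓.

K = 17/6, Plünnecke-Ruzsa bound K³|A| ≈ 136.4722, |3A| = 28, inequality holds.


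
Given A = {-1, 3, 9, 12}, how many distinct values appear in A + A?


A + A = {a + a' : a, a' ∈ A}; |A| = 4.
General bounds: 2|A| - 1 ≤ |A + A| ≤ |A|(|A|+1)/2, i.e. 7 ≤ |A + A| ≤ 10.
Lower bound 2|A|-1 is attained iff A is an arithmetic progression.
Enumerate sums a + a' for a ≤ a' (symmetric, so this suffices):
a = -1: -1+-1=-2, -1+3=2, -1+9=8, -1+12=11
a = 3: 3+3=6, 3+9=12, 3+12=15
a = 9: 9+9=18, 9+12=21
a = 12: 12+12=24
Distinct sums: {-2, 2, 6, 8, 11, 12, 15, 18, 21, 24}
|A + A| = 10

|A + A| = 10


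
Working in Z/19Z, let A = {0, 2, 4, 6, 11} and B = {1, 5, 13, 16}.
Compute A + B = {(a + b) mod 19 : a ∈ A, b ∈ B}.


Work in Z/19Z: reduce every sum a + b modulo 19.
Enumerate all 20 pairs:
a = 0: 0+1=1, 0+5=5, 0+13=13, 0+16=16
a = 2: 2+1=3, 2+5=7, 2+13=15, 2+16=18
a = 4: 4+1=5, 4+5=9, 4+13=17, 4+16=1
a = 6: 6+1=7, 6+5=11, 6+13=0, 6+16=3
a = 11: 11+1=12, 11+5=16, 11+13=5, 11+16=8
Distinct residues collected: {0, 1, 3, 5, 7, 8, 9, 11, 12, 13, 15, 16, 17, 18}
|A + B| = 14 (out of 19 total residues).

A + B = {0, 1, 3, 5, 7, 8, 9, 11, 12, 13, 15, 16, 17, 18}


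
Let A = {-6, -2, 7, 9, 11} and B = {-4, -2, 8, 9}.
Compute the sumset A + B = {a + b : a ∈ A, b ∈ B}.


A + B = {a + b : a ∈ A, b ∈ B}.
Enumerate all |A|·|B| = 5·4 = 20 pairs (a, b) and collect distinct sums.
a = -6: -6+-4=-10, -6+-2=-8, -6+8=2, -6+9=3
a = -2: -2+-4=-6, -2+-2=-4, -2+8=6, -2+9=7
a = 7: 7+-4=3, 7+-2=5, 7+8=15, 7+9=16
a = 9: 9+-4=5, 9+-2=7, 9+8=17, 9+9=18
a = 11: 11+-4=7, 11+-2=9, 11+8=19, 11+9=20
Collecting distinct sums: A + B = {-10, -8, -6, -4, 2, 3, 5, 6, 7, 9, 15, 16, 17, 18, 19, 20}
|A + B| = 16

A + B = {-10, -8, -6, -4, 2, 3, 5, 6, 7, 9, 15, 16, 17, 18, 19, 20}


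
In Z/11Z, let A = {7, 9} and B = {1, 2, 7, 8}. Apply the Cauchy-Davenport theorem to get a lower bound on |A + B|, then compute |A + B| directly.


Cauchy-Davenport: |A + B| ≥ min(p, |A| + |B| - 1) for A, B nonempty in Z/pZ.
|A| = 2, |B| = 4, p = 11.
CD lower bound = min(11, 2 + 4 - 1) = min(11, 5) = 5.
Compute A + B mod 11 directly:
a = 7: 7+1=8, 7+2=9, 7+7=3, 7+8=4
a = 9: 9+1=10, 9+2=0, 9+7=5, 9+8=6
A + B = {0, 3, 4, 5, 6, 8, 9, 10}, so |A + B| = 8.
Verify: 8 ≥ 5? Yes ✓.

CD lower bound = 5, actual |A + B| = 8.


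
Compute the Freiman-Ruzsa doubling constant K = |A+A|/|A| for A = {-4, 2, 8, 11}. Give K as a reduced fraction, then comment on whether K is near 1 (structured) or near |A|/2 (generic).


|A| = 4.
Compute A + A by enumerating all 16 pairs.
A + A = {-8, -2, 4, 7, 10, 13, 16, 19, 22}, so |A + A| = 9.
K = |A + A| / |A| = 9/4 (already in lowest terms) ≈ 2.2500.
Reference: AP of size 4 gives K = 7/4 ≈ 1.7500; a fully generic set of size 4 gives K ≈ 2.5000.

|A| = 4, |A + A| = 9, K = 9/4.


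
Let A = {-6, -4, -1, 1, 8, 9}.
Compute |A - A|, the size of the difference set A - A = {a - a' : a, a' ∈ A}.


A - A = {a - a' : a, a' ∈ A}; |A| = 6.
Bounds: 2|A|-1 ≤ |A - A| ≤ |A|² - |A| + 1, i.e. 11 ≤ |A - A| ≤ 31.
Note: 0 ∈ A - A always (from a - a). The set is symmetric: if d ∈ A - A then -d ∈ A - A.
Enumerate nonzero differences d = a - a' with a > a' (then include -d):
Positive differences: {1, 2, 3, 5, 7, 8, 9, 10, 12, 13, 14, 15}
Full difference set: {0} ∪ (positive diffs) ∪ (negative diffs).
|A - A| = 1 + 2·12 = 25 (matches direct enumeration: 25).

|A - A| = 25


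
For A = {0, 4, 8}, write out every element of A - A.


A - A = {a - a' : a, a' ∈ A}.
Compute a - a' for each ordered pair (a, a'):
a = 0: 0-0=0, 0-4=-4, 0-8=-8
a = 4: 4-0=4, 4-4=0, 4-8=-4
a = 8: 8-0=8, 8-4=4, 8-8=0
Collecting distinct values (and noting 0 appears from a-a):
A - A = {-8, -4, 0, 4, 8}
|A - A| = 5

A - A = {-8, -4, 0, 4, 8}


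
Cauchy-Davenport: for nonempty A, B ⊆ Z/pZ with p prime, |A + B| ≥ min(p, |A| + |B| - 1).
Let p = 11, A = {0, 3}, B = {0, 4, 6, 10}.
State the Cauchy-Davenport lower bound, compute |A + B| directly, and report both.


Cauchy-Davenport: |A + B| ≥ min(p, |A| + |B| - 1) for A, B nonempty in Z/pZ.
|A| = 2, |B| = 4, p = 11.
CD lower bound = min(11, 2 + 4 - 1) = min(11, 5) = 5.
Compute A + B mod 11 directly:
a = 0: 0+0=0, 0+4=4, 0+6=6, 0+10=10
a = 3: 3+0=3, 3+4=7, 3+6=9, 3+10=2
A + B = {0, 2, 3, 4, 6, 7, 9, 10}, so |A + B| = 8.
Verify: 8 ≥ 5? Yes ✓.

CD lower bound = 5, actual |A + B| = 8.


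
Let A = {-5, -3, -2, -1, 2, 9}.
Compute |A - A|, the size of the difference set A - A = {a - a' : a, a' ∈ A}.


A - A = {a - a' : a, a' ∈ A}; |A| = 6.
Bounds: 2|A|-1 ≤ |A - A| ≤ |A|² - |A| + 1, i.e. 11 ≤ |A - A| ≤ 31.
Note: 0 ∈ A - A always (from a - a). The set is symmetric: if d ∈ A - A then -d ∈ A - A.
Enumerate nonzero differences d = a - a' with a > a' (then include -d):
Positive differences: {1, 2, 3, 4, 5, 7, 10, 11, 12, 14}
Full difference set: {0} ∪ (positive diffs) ∪ (negative diffs).
|A - A| = 1 + 2·10 = 21 (matches direct enumeration: 21).

|A - A| = 21


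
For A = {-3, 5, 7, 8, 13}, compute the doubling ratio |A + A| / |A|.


|A| = 5.
Compute A + A by enumerating all 25 pairs.
A + A = {-6, 2, 4, 5, 10, 12, 13, 14, 15, 16, 18, 20, 21, 26}, so |A + A| = 14.
K = |A + A| / |A| = 14/5 (already in lowest terms) ≈ 2.8000.
Reference: AP of size 5 gives K = 9/5 ≈ 1.8000; a fully generic set of size 5 gives K ≈ 3.0000.

|A| = 5, |A + A| = 14, K = 14/5.


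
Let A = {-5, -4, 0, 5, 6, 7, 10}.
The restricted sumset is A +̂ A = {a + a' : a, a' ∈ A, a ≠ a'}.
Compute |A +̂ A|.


Restricted sumset: A +̂ A = {a + a' : a ∈ A, a' ∈ A, a ≠ a'}.
Equivalently, take A + A and drop any sum 2a that is achievable ONLY as a + a for a ∈ A (i.e. sums representable only with equal summands).
Enumerate pairs (a, a') with a < a' (symmetric, so each unordered pair gives one sum; this covers all a ≠ a'):
  -5 + -4 = -9
  -5 + 0 = -5
  -5 + 5 = 0
  -5 + 6 = 1
  -5 + 7 = 2
  -5 + 10 = 5
  -4 + 0 = -4
  -4 + 5 = 1
  -4 + 6 = 2
  -4 + 7 = 3
  -4 + 10 = 6
  0 + 5 = 5
  0 + 6 = 6
  0 + 7 = 7
  0 + 10 = 10
  5 + 6 = 11
  5 + 7 = 12
  5 + 10 = 15
  6 + 7 = 13
  6 + 10 = 16
  7 + 10 = 17
Collected distinct sums: {-9, -5, -4, 0, 1, 2, 3, 5, 6, 7, 10, 11, 12, 13, 15, 16, 17}
|A +̂ A| = 17
(Reference bound: |A +̂ A| ≥ 2|A| - 3 for |A| ≥ 2, with |A| = 7 giving ≥ 11.)

|A +̂ A| = 17


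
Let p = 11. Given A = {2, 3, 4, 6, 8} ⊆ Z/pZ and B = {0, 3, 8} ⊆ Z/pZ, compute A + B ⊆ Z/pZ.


Work in Z/11Z: reduce every sum a + b modulo 11.
Enumerate all 15 pairs:
a = 2: 2+0=2, 2+3=5, 2+8=10
a = 3: 3+0=3, 3+3=6, 3+8=0
a = 4: 4+0=4, 4+3=7, 4+8=1
a = 6: 6+0=6, 6+3=9, 6+8=3
a = 8: 8+0=8, 8+3=0, 8+8=5
Distinct residues collected: {0, 1, 2, 3, 4, 5, 6, 7, 8, 9, 10}
|A + B| = 11 (out of 11 total residues).

A + B = {0, 1, 2, 3, 4, 5, 6, 7, 8, 9, 10}


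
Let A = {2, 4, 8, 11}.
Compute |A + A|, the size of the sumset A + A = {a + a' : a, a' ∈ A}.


A + A = {a + a' : a, a' ∈ A}; |A| = 4.
General bounds: 2|A| - 1 ≤ |A + A| ≤ |A|(|A|+1)/2, i.e. 7 ≤ |A + A| ≤ 10.
Lower bound 2|A|-1 is attained iff A is an arithmetic progression.
Enumerate sums a + a' for a ≤ a' (symmetric, so this suffices):
a = 2: 2+2=4, 2+4=6, 2+8=10, 2+11=13
a = 4: 4+4=8, 4+8=12, 4+11=15
a = 8: 8+8=16, 8+11=19
a = 11: 11+11=22
Distinct sums: {4, 6, 8, 10, 12, 13, 15, 16, 19, 22}
|A + A| = 10

|A + A| = 10


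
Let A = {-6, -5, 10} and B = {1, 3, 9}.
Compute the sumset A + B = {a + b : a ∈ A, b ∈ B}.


A + B = {a + b : a ∈ A, b ∈ B}.
Enumerate all |A|·|B| = 3·3 = 9 pairs (a, b) and collect distinct sums.
a = -6: -6+1=-5, -6+3=-3, -6+9=3
a = -5: -5+1=-4, -5+3=-2, -5+9=4
a = 10: 10+1=11, 10+3=13, 10+9=19
Collecting distinct sums: A + B = {-5, -4, -3, -2, 3, 4, 11, 13, 19}
|A + B| = 9

A + B = {-5, -4, -3, -2, 3, 4, 11, 13, 19}


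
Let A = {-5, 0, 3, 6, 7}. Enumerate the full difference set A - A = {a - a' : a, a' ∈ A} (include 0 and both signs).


A - A = {a - a' : a, a' ∈ A}.
Compute a - a' for each ordered pair (a, a'):
a = -5: -5--5=0, -5-0=-5, -5-3=-8, -5-6=-11, -5-7=-12
a = 0: 0--5=5, 0-0=0, 0-3=-3, 0-6=-6, 0-7=-7
a = 3: 3--5=8, 3-0=3, 3-3=0, 3-6=-3, 3-7=-4
a = 6: 6--5=11, 6-0=6, 6-3=3, 6-6=0, 6-7=-1
a = 7: 7--5=12, 7-0=7, 7-3=4, 7-6=1, 7-7=0
Collecting distinct values (and noting 0 appears from a-a):
A - A = {-12, -11, -8, -7, -6, -5, -4, -3, -1, 0, 1, 3, 4, 5, 6, 7, 8, 11, 12}
|A - A| = 19

A - A = {-12, -11, -8, -7, -6, -5, -4, -3, -1, 0, 1, 3, 4, 5, 6, 7, 8, 11, 12}


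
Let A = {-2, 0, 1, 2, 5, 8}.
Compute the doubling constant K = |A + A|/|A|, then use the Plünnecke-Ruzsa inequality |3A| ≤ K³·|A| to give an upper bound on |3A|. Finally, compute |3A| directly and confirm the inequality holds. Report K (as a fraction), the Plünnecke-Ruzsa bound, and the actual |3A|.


|A| = 6.
Step 1: Compute A + A by enumerating all 36 pairs.
A + A = {-4, -2, -1, 0, 1, 2, 3, 4, 5, 6, 7, 8, 9, 10, 13, 16}, so |A + A| = 16.
Step 2: Doubling constant K = |A + A|/|A| = 16/6 = 16/6 ≈ 2.6667.
Step 3: Plünnecke-Ruzsa gives |3A| ≤ K³·|A| = (2.6667)³ · 6 ≈ 113.7778.
Step 4: Compute 3A = A + A + A directly by enumerating all triples (a,b,c) ∈ A³; |3A| = 26.
Step 5: Check 26 ≤ 113.7778? Yes ✓.

K = 16/6, Plünnecke-Ruzsa bound K³|A| ≈ 113.7778, |3A| = 26, inequality holds.


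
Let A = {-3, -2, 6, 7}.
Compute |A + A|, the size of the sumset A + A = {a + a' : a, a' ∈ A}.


A + A = {a + a' : a, a' ∈ A}; |A| = 4.
General bounds: 2|A| - 1 ≤ |A + A| ≤ |A|(|A|+1)/2, i.e. 7 ≤ |A + A| ≤ 10.
Lower bound 2|A|-1 is attained iff A is an arithmetic progression.
Enumerate sums a + a' for a ≤ a' (symmetric, so this suffices):
a = -3: -3+-3=-6, -3+-2=-5, -3+6=3, -3+7=4
a = -2: -2+-2=-4, -2+6=4, -2+7=5
a = 6: 6+6=12, 6+7=13
a = 7: 7+7=14
Distinct sums: {-6, -5, -4, 3, 4, 5, 12, 13, 14}
|A + A| = 9

|A + A| = 9


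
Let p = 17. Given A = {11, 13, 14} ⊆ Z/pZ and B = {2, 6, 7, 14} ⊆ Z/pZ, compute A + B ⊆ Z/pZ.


Work in Z/17Z: reduce every sum a + b modulo 17.
Enumerate all 12 pairs:
a = 11: 11+2=13, 11+6=0, 11+7=1, 11+14=8
a = 13: 13+2=15, 13+6=2, 13+7=3, 13+14=10
a = 14: 14+2=16, 14+6=3, 14+7=4, 14+14=11
Distinct residues collected: {0, 1, 2, 3, 4, 8, 10, 11, 13, 15, 16}
|A + B| = 11 (out of 17 total residues).

A + B = {0, 1, 2, 3, 4, 8, 10, 11, 13, 15, 16}


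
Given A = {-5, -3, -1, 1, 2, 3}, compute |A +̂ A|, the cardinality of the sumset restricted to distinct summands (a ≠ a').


Restricted sumset: A +̂ A = {a + a' : a ∈ A, a' ∈ A, a ≠ a'}.
Equivalently, take A + A and drop any sum 2a that is achievable ONLY as a + a for a ∈ A (i.e. sums representable only with equal summands).
Enumerate pairs (a, a') with a < a' (symmetric, so each unordered pair gives one sum; this covers all a ≠ a'):
  -5 + -3 = -8
  -5 + -1 = -6
  -5 + 1 = -4
  -5 + 2 = -3
  -5 + 3 = -2
  -3 + -1 = -4
  -3 + 1 = -2
  -3 + 2 = -1
  -3 + 3 = 0
  -1 + 1 = 0
  -1 + 2 = 1
  -1 + 3 = 2
  1 + 2 = 3
  1 + 3 = 4
  2 + 3 = 5
Collected distinct sums: {-8, -6, -4, -3, -2, -1, 0, 1, 2, 3, 4, 5}
|A +̂ A| = 12
(Reference bound: |A +̂ A| ≥ 2|A| - 3 for |A| ≥ 2, with |A| = 6 giving ≥ 9.)

|A +̂ A| = 12


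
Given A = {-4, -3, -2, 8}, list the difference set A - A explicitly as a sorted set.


A - A = {a - a' : a, a' ∈ A}.
Compute a - a' for each ordered pair (a, a'):
a = -4: -4--4=0, -4--3=-1, -4--2=-2, -4-8=-12
a = -3: -3--4=1, -3--3=0, -3--2=-1, -3-8=-11
a = -2: -2--4=2, -2--3=1, -2--2=0, -2-8=-10
a = 8: 8--4=12, 8--3=11, 8--2=10, 8-8=0
Collecting distinct values (and noting 0 appears from a-a):
A - A = {-12, -11, -10, -2, -1, 0, 1, 2, 10, 11, 12}
|A - A| = 11

A - A = {-12, -11, -10, -2, -1, 0, 1, 2, 10, 11, 12}


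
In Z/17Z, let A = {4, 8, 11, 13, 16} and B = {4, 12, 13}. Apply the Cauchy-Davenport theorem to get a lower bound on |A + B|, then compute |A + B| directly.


Cauchy-Davenport: |A + B| ≥ min(p, |A| + |B| - 1) for A, B nonempty in Z/pZ.
|A| = 5, |B| = 3, p = 17.
CD lower bound = min(17, 5 + 3 - 1) = min(17, 7) = 7.
Compute A + B mod 17 directly:
a = 4: 4+4=8, 4+12=16, 4+13=0
a = 8: 8+4=12, 8+12=3, 8+13=4
a = 11: 11+4=15, 11+12=6, 11+13=7
a = 13: 13+4=0, 13+12=8, 13+13=9
a = 16: 16+4=3, 16+12=11, 16+13=12
A + B = {0, 3, 4, 6, 7, 8, 9, 11, 12, 15, 16}, so |A + B| = 11.
Verify: 11 ≥ 7? Yes ✓.

CD lower bound = 7, actual |A + B| = 11.


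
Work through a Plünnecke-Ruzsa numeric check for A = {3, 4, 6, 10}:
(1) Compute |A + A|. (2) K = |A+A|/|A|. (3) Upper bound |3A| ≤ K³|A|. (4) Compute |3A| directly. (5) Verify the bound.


|A| = 4.
Step 1: Compute A + A by enumerating all 16 pairs.
A + A = {6, 7, 8, 9, 10, 12, 13, 14, 16, 20}, so |A + A| = 10.
Step 2: Doubling constant K = |A + A|/|A| = 10/4 = 10/4 ≈ 2.5000.
Step 3: Plünnecke-Ruzsa gives |3A| ≤ K³·|A| = (2.5000)³ · 4 ≈ 62.5000.
Step 4: Compute 3A = A + A + A directly by enumerating all triples (a,b,c) ∈ A³; |3A| = 17.
Step 5: Check 17 ≤ 62.5000? Yes ✓.

K = 10/4, Plünnecke-Ruzsa bound K³|A| ≈ 62.5000, |3A| = 17, inequality holds.


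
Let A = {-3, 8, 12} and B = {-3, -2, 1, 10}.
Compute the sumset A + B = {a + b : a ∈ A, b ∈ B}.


A + B = {a + b : a ∈ A, b ∈ B}.
Enumerate all |A|·|B| = 3·4 = 12 pairs (a, b) and collect distinct sums.
a = -3: -3+-3=-6, -3+-2=-5, -3+1=-2, -3+10=7
a = 8: 8+-3=5, 8+-2=6, 8+1=9, 8+10=18
a = 12: 12+-3=9, 12+-2=10, 12+1=13, 12+10=22
Collecting distinct sums: A + B = {-6, -5, -2, 5, 6, 7, 9, 10, 13, 18, 22}
|A + B| = 11

A + B = {-6, -5, -2, 5, 6, 7, 9, 10, 13, 18, 22}


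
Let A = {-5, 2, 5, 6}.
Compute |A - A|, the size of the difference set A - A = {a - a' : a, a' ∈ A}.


A - A = {a - a' : a, a' ∈ A}; |A| = 4.
Bounds: 2|A|-1 ≤ |A - A| ≤ |A|² - |A| + 1, i.e. 7 ≤ |A - A| ≤ 13.
Note: 0 ∈ A - A always (from a - a). The set is symmetric: if d ∈ A - A then -d ∈ A - A.
Enumerate nonzero differences d = a - a' with a > a' (then include -d):
Positive differences: {1, 3, 4, 7, 10, 11}
Full difference set: {0} ∪ (positive diffs) ∪ (negative diffs).
|A - A| = 1 + 2·6 = 13 (matches direct enumeration: 13).

|A - A| = 13


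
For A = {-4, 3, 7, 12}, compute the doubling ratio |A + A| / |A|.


|A| = 4.
Compute A + A by enumerating all 16 pairs.
A + A = {-8, -1, 3, 6, 8, 10, 14, 15, 19, 24}, so |A + A| = 10.
K = |A + A| / |A| = 10/4 = 5/2 ≈ 2.5000.
Reference: AP of size 4 gives K = 7/4 ≈ 1.7500; a fully generic set of size 4 gives K ≈ 2.5000.

|A| = 4, |A + A| = 10, K = 10/4 = 5/2.


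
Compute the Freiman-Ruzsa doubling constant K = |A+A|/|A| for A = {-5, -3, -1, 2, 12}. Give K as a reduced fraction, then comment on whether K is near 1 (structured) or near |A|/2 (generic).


|A| = 5.
Compute A + A by enumerating all 25 pairs.
A + A = {-10, -8, -6, -4, -3, -2, -1, 1, 4, 7, 9, 11, 14, 24}, so |A + A| = 14.
K = |A + A| / |A| = 14/5 (already in lowest terms) ≈ 2.8000.
Reference: AP of size 5 gives K = 9/5 ≈ 1.8000; a fully generic set of size 5 gives K ≈ 3.0000.

|A| = 5, |A + A| = 14, K = 14/5.


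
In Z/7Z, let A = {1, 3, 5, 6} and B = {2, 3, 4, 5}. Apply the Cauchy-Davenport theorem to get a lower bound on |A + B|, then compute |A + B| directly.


Cauchy-Davenport: |A + B| ≥ min(p, |A| + |B| - 1) for A, B nonempty in Z/pZ.
|A| = 4, |B| = 4, p = 7.
CD lower bound = min(7, 4 + 4 - 1) = min(7, 7) = 7.
Compute A + B mod 7 directly:
a = 1: 1+2=3, 1+3=4, 1+4=5, 1+5=6
a = 3: 3+2=5, 3+3=6, 3+4=0, 3+5=1
a = 5: 5+2=0, 5+3=1, 5+4=2, 5+5=3
a = 6: 6+2=1, 6+3=2, 6+4=3, 6+5=4
A + B = {0, 1, 2, 3, 4, 5, 6}, so |A + B| = 7.
Verify: 7 ≥ 7? Yes ✓.

CD lower bound = 7, actual |A + B| = 7.


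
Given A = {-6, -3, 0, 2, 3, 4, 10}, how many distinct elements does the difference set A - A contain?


A - A = {a - a' : a, a' ∈ A}; |A| = 7.
Bounds: 2|A|-1 ≤ |A - A| ≤ |A|² - |A| + 1, i.e. 13 ≤ |A - A| ≤ 43.
Note: 0 ∈ A - A always (from a - a). The set is symmetric: if d ∈ A - A then -d ∈ A - A.
Enumerate nonzero differences d = a - a' with a > a' (then include -d):
Positive differences: {1, 2, 3, 4, 5, 6, 7, 8, 9, 10, 13, 16}
Full difference set: {0} ∪ (positive diffs) ∪ (negative diffs).
|A - A| = 1 + 2·12 = 25 (matches direct enumeration: 25).

|A - A| = 25


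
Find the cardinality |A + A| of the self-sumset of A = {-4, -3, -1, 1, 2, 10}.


A + A = {a + a' : a, a' ∈ A}; |A| = 6.
General bounds: 2|A| - 1 ≤ |A + A| ≤ |A|(|A|+1)/2, i.e. 11 ≤ |A + A| ≤ 21.
Lower bound 2|A|-1 is attained iff A is an arithmetic progression.
Enumerate sums a + a' for a ≤ a' (symmetric, so this suffices):
a = -4: -4+-4=-8, -4+-3=-7, -4+-1=-5, -4+1=-3, -4+2=-2, -4+10=6
a = -3: -3+-3=-6, -3+-1=-4, -3+1=-2, -3+2=-1, -3+10=7
a = -1: -1+-1=-2, -1+1=0, -1+2=1, -1+10=9
a = 1: 1+1=2, 1+2=3, 1+10=11
a = 2: 2+2=4, 2+10=12
a = 10: 10+10=20
Distinct sums: {-8, -7, -6, -5, -4, -3, -2, -1, 0, 1, 2, 3, 4, 6, 7, 9, 11, 12, 20}
|A + A| = 19

|A + A| = 19


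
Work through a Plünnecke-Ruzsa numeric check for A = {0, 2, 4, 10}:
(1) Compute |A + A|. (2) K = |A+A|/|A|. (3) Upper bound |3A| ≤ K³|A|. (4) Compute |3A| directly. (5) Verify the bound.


|A| = 4.
Step 1: Compute A + A by enumerating all 16 pairs.
A + A = {0, 2, 4, 6, 8, 10, 12, 14, 20}, so |A + A| = 9.
Step 2: Doubling constant K = |A + A|/|A| = 9/4 = 9/4 ≈ 2.2500.
Step 3: Plünnecke-Ruzsa gives |3A| ≤ K³·|A| = (2.2500)³ · 4 ≈ 45.5625.
Step 4: Compute 3A = A + A + A directly by enumerating all triples (a,b,c) ∈ A³; |3A| = 14.
Step 5: Check 14 ≤ 45.5625? Yes ✓.

K = 9/4, Plünnecke-Ruzsa bound K³|A| ≈ 45.5625, |3A| = 14, inequality holds.


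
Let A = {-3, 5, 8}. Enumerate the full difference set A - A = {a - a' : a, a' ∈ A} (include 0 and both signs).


A - A = {a - a' : a, a' ∈ A}.
Compute a - a' for each ordered pair (a, a'):
a = -3: -3--3=0, -3-5=-8, -3-8=-11
a = 5: 5--3=8, 5-5=0, 5-8=-3
a = 8: 8--3=11, 8-5=3, 8-8=0
Collecting distinct values (and noting 0 appears from a-a):
A - A = {-11, -8, -3, 0, 3, 8, 11}
|A - A| = 7

A - A = {-11, -8, -3, 0, 3, 8, 11}


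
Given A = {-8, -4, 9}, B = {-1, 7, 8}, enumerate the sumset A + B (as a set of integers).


A + B = {a + b : a ∈ A, b ∈ B}.
Enumerate all |A|·|B| = 3·3 = 9 pairs (a, b) and collect distinct sums.
a = -8: -8+-1=-9, -8+7=-1, -8+8=0
a = -4: -4+-1=-5, -4+7=3, -4+8=4
a = 9: 9+-1=8, 9+7=16, 9+8=17
Collecting distinct sums: A + B = {-9, -5, -1, 0, 3, 4, 8, 16, 17}
|A + B| = 9

A + B = {-9, -5, -1, 0, 3, 4, 8, 16, 17}


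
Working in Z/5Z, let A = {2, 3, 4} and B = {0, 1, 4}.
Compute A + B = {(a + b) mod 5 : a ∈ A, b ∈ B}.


Work in Z/5Z: reduce every sum a + b modulo 5.
Enumerate all 9 pairs:
a = 2: 2+0=2, 2+1=3, 2+4=1
a = 3: 3+0=3, 3+1=4, 3+4=2
a = 4: 4+0=4, 4+1=0, 4+4=3
Distinct residues collected: {0, 1, 2, 3, 4}
|A + B| = 5 (out of 5 total residues).

A + B = {0, 1, 2, 3, 4}


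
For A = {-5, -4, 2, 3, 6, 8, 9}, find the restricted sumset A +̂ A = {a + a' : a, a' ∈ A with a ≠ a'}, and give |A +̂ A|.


Restricted sumset: A +̂ A = {a + a' : a ∈ A, a' ∈ A, a ≠ a'}.
Equivalently, take A + A and drop any sum 2a that is achievable ONLY as a + a for a ∈ A (i.e. sums representable only with equal summands).
Enumerate pairs (a, a') with a < a' (symmetric, so each unordered pair gives one sum; this covers all a ≠ a'):
  -5 + -4 = -9
  -5 + 2 = -3
  -5 + 3 = -2
  -5 + 6 = 1
  -5 + 8 = 3
  -5 + 9 = 4
  -4 + 2 = -2
  -4 + 3 = -1
  -4 + 6 = 2
  -4 + 8 = 4
  -4 + 9 = 5
  2 + 3 = 5
  2 + 6 = 8
  2 + 8 = 10
  2 + 9 = 11
  3 + 6 = 9
  3 + 8 = 11
  3 + 9 = 12
  6 + 8 = 14
  6 + 9 = 15
  8 + 9 = 17
Collected distinct sums: {-9, -3, -2, -1, 1, 2, 3, 4, 5, 8, 9, 10, 11, 12, 14, 15, 17}
|A +̂ A| = 17
(Reference bound: |A +̂ A| ≥ 2|A| - 3 for |A| ≥ 2, with |A| = 7 giving ≥ 11.)

|A +̂ A| = 17


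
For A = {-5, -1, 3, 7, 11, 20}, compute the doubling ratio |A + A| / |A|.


|A| = 6.
Compute A + A by enumerating all 36 pairs.
A + A = {-10, -6, -2, 2, 6, 10, 14, 15, 18, 19, 22, 23, 27, 31, 40}, so |A + A| = 15.
K = |A + A| / |A| = 15/6 = 5/2 ≈ 2.5000.
Reference: AP of size 6 gives K = 11/6 ≈ 1.8333; a fully generic set of size 6 gives K ≈ 3.5000.

|A| = 6, |A + A| = 15, K = 15/6 = 5/2.


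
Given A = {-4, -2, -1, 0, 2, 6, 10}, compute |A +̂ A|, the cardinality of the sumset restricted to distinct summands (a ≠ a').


Restricted sumset: A +̂ A = {a + a' : a ∈ A, a' ∈ A, a ≠ a'}.
Equivalently, take A + A and drop any sum 2a that is achievable ONLY as a + a for a ∈ A (i.e. sums representable only with equal summands).
Enumerate pairs (a, a') with a < a' (symmetric, so each unordered pair gives one sum; this covers all a ≠ a'):
  -4 + -2 = -6
  -4 + -1 = -5
  -4 + 0 = -4
  -4 + 2 = -2
  -4 + 6 = 2
  -4 + 10 = 6
  -2 + -1 = -3
  -2 + 0 = -2
  -2 + 2 = 0
  -2 + 6 = 4
  -2 + 10 = 8
  -1 + 0 = -1
  -1 + 2 = 1
  -1 + 6 = 5
  -1 + 10 = 9
  0 + 2 = 2
  0 + 6 = 6
  0 + 10 = 10
  2 + 6 = 8
  2 + 10 = 12
  6 + 10 = 16
Collected distinct sums: {-6, -5, -4, -3, -2, -1, 0, 1, 2, 4, 5, 6, 8, 9, 10, 12, 16}
|A +̂ A| = 17
(Reference bound: |A +̂ A| ≥ 2|A| - 3 for |A| ≥ 2, with |A| = 7 giving ≥ 11.)

|A +̂ A| = 17


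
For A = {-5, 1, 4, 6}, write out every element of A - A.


A - A = {a - a' : a, a' ∈ A}.
Compute a - a' for each ordered pair (a, a'):
a = -5: -5--5=0, -5-1=-6, -5-4=-9, -5-6=-11
a = 1: 1--5=6, 1-1=0, 1-4=-3, 1-6=-5
a = 4: 4--5=9, 4-1=3, 4-4=0, 4-6=-2
a = 6: 6--5=11, 6-1=5, 6-4=2, 6-6=0
Collecting distinct values (and noting 0 appears from a-a):
A - A = {-11, -9, -6, -5, -3, -2, 0, 2, 3, 5, 6, 9, 11}
|A - A| = 13

A - A = {-11, -9, -6, -5, -3, -2, 0, 2, 3, 5, 6, 9, 11}


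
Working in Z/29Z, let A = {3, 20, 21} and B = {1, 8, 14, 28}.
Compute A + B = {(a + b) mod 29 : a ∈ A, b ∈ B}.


Work in Z/29Z: reduce every sum a + b modulo 29.
Enumerate all 12 pairs:
a = 3: 3+1=4, 3+8=11, 3+14=17, 3+28=2
a = 20: 20+1=21, 20+8=28, 20+14=5, 20+28=19
a = 21: 21+1=22, 21+8=0, 21+14=6, 21+28=20
Distinct residues collected: {0, 2, 4, 5, 6, 11, 17, 19, 20, 21, 22, 28}
|A + B| = 12 (out of 29 total residues).

A + B = {0, 2, 4, 5, 6, 11, 17, 19, 20, 21, 22, 28}


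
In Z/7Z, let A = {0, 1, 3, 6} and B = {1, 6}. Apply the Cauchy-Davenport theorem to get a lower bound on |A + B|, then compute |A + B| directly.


Cauchy-Davenport: |A + B| ≥ min(p, |A| + |B| - 1) for A, B nonempty in Z/pZ.
|A| = 4, |B| = 2, p = 7.
CD lower bound = min(7, 4 + 2 - 1) = min(7, 5) = 5.
Compute A + B mod 7 directly:
a = 0: 0+1=1, 0+6=6
a = 1: 1+1=2, 1+6=0
a = 3: 3+1=4, 3+6=2
a = 6: 6+1=0, 6+6=5
A + B = {0, 1, 2, 4, 5, 6}, so |A + B| = 6.
Verify: 6 ≥ 5? Yes ✓.

CD lower bound = 5, actual |A + B| = 6.


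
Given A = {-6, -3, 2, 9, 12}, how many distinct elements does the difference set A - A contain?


A - A = {a - a' : a, a' ∈ A}; |A| = 5.
Bounds: 2|A|-1 ≤ |A - A| ≤ |A|² - |A| + 1, i.e. 9 ≤ |A - A| ≤ 21.
Note: 0 ∈ A - A always (from a - a). The set is symmetric: if d ∈ A - A then -d ∈ A - A.
Enumerate nonzero differences d = a - a' with a > a' (then include -d):
Positive differences: {3, 5, 7, 8, 10, 12, 15, 18}
Full difference set: {0} ∪ (positive diffs) ∪ (negative diffs).
|A - A| = 1 + 2·8 = 17 (matches direct enumeration: 17).

|A - A| = 17


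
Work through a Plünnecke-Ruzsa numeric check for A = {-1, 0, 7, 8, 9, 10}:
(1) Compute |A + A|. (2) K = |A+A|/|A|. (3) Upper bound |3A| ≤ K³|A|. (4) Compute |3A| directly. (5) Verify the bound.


|A| = 6.
Step 1: Compute A + A by enumerating all 36 pairs.
A + A = {-2, -1, 0, 6, 7, 8, 9, 10, 14, 15, 16, 17, 18, 19, 20}, so |A + A| = 15.
Step 2: Doubling constant K = |A + A|/|A| = 15/6 = 15/6 ≈ 2.5000.
Step 3: Plünnecke-Ruzsa gives |3A| ≤ K³·|A| = (2.5000)³ · 6 ≈ 93.7500.
Step 4: Compute 3A = A + A + A directly by enumerating all triples (a,b,c) ∈ A³; |3A| = 28.
Step 5: Check 28 ≤ 93.7500? Yes ✓.

K = 15/6, Plünnecke-Ruzsa bound K³|A| ≈ 93.7500, |3A| = 28, inequality holds.


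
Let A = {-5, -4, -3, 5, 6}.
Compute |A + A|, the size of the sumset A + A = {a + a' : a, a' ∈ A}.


A + A = {a + a' : a, a' ∈ A}; |A| = 5.
General bounds: 2|A| - 1 ≤ |A + A| ≤ |A|(|A|+1)/2, i.e. 9 ≤ |A + A| ≤ 15.
Lower bound 2|A|-1 is attained iff A is an arithmetic progression.
Enumerate sums a + a' for a ≤ a' (symmetric, so this suffices):
a = -5: -5+-5=-10, -5+-4=-9, -5+-3=-8, -5+5=0, -5+6=1
a = -4: -4+-4=-8, -4+-3=-7, -4+5=1, -4+6=2
a = -3: -3+-3=-6, -3+5=2, -3+6=3
a = 5: 5+5=10, 5+6=11
a = 6: 6+6=12
Distinct sums: {-10, -9, -8, -7, -6, 0, 1, 2, 3, 10, 11, 12}
|A + A| = 12

|A + A| = 12


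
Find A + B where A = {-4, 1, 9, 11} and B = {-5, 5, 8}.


A + B = {a + b : a ∈ A, b ∈ B}.
Enumerate all |A|·|B| = 4·3 = 12 pairs (a, b) and collect distinct sums.
a = -4: -4+-5=-9, -4+5=1, -4+8=4
a = 1: 1+-5=-4, 1+5=6, 1+8=9
a = 9: 9+-5=4, 9+5=14, 9+8=17
a = 11: 11+-5=6, 11+5=16, 11+8=19
Collecting distinct sums: A + B = {-9, -4, 1, 4, 6, 9, 14, 16, 17, 19}
|A + B| = 10

A + B = {-9, -4, 1, 4, 6, 9, 14, 16, 17, 19}


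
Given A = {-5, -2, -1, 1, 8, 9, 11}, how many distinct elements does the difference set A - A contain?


A - A = {a - a' : a, a' ∈ A}; |A| = 7.
Bounds: 2|A|-1 ≤ |A - A| ≤ |A|² - |A| + 1, i.e. 13 ≤ |A - A| ≤ 43.
Note: 0 ∈ A - A always (from a - a). The set is symmetric: if d ∈ A - A then -d ∈ A - A.
Enumerate nonzero differences d = a - a' with a > a' (then include -d):
Positive differences: {1, 2, 3, 4, 6, 7, 8, 9, 10, 11, 12, 13, 14, 16}
Full difference set: {0} ∪ (positive diffs) ∪ (negative diffs).
|A - A| = 1 + 2·14 = 29 (matches direct enumeration: 29).

|A - A| = 29


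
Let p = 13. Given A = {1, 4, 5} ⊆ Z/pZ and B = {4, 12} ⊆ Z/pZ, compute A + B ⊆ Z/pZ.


Work in Z/13Z: reduce every sum a + b modulo 13.
Enumerate all 6 pairs:
a = 1: 1+4=5, 1+12=0
a = 4: 4+4=8, 4+12=3
a = 5: 5+4=9, 5+12=4
Distinct residues collected: {0, 3, 4, 5, 8, 9}
|A + B| = 6 (out of 13 total residues).

A + B = {0, 3, 4, 5, 8, 9}


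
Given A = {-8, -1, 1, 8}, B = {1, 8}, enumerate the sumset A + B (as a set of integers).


A + B = {a + b : a ∈ A, b ∈ B}.
Enumerate all |A|·|B| = 4·2 = 8 pairs (a, b) and collect distinct sums.
a = -8: -8+1=-7, -8+8=0
a = -1: -1+1=0, -1+8=7
a = 1: 1+1=2, 1+8=9
a = 8: 8+1=9, 8+8=16
Collecting distinct sums: A + B = {-7, 0, 2, 7, 9, 16}
|A + B| = 6

A + B = {-7, 0, 2, 7, 9, 16}


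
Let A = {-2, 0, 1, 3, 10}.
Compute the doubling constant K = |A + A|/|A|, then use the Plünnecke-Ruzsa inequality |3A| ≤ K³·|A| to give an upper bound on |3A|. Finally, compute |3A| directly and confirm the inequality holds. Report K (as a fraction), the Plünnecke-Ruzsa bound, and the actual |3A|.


|A| = 5.
Step 1: Compute A + A by enumerating all 25 pairs.
A + A = {-4, -2, -1, 0, 1, 2, 3, 4, 6, 8, 10, 11, 13, 20}, so |A + A| = 14.
Step 2: Doubling constant K = |A + A|/|A| = 14/5 = 14/5 ≈ 2.8000.
Step 3: Plünnecke-Ruzsa gives |3A| ≤ K³·|A| = (2.8000)³ · 5 ≈ 109.7600.
Step 4: Compute 3A = A + A + A directly by enumerating all triples (a,b,c) ∈ A³; |3A| = 26.
Step 5: Check 26 ≤ 109.7600? Yes ✓.

K = 14/5, Plünnecke-Ruzsa bound K³|A| ≈ 109.7600, |3A| = 26, inequality holds.


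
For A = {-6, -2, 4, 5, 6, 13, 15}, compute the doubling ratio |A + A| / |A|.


|A| = 7.
Compute A + A by enumerating all 49 pairs.
A + A = {-12, -8, -4, -2, -1, 0, 2, 3, 4, 7, 8, 9, 10, 11, 12, 13, 17, 18, 19, 20, 21, 26, 28, 30}, so |A + A| = 24.
K = |A + A| / |A| = 24/7 (already in lowest terms) ≈ 3.4286.
Reference: AP of size 7 gives K = 13/7 ≈ 1.8571; a fully generic set of size 7 gives K ≈ 4.0000.

|A| = 7, |A + A| = 24, K = 24/7.


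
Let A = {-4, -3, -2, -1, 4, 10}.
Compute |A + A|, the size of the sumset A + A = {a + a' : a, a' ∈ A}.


A + A = {a + a' : a, a' ∈ A}; |A| = 6.
General bounds: 2|A| - 1 ≤ |A + A| ≤ |A|(|A|+1)/2, i.e. 11 ≤ |A + A| ≤ 21.
Lower bound 2|A|-1 is attained iff A is an arithmetic progression.
Enumerate sums a + a' for a ≤ a' (symmetric, so this suffices):
a = -4: -4+-4=-8, -4+-3=-7, -4+-2=-6, -4+-1=-5, -4+4=0, -4+10=6
a = -3: -3+-3=-6, -3+-2=-5, -3+-1=-4, -3+4=1, -3+10=7
a = -2: -2+-2=-4, -2+-1=-3, -2+4=2, -2+10=8
a = -1: -1+-1=-2, -1+4=3, -1+10=9
a = 4: 4+4=8, 4+10=14
a = 10: 10+10=20
Distinct sums: {-8, -7, -6, -5, -4, -3, -2, 0, 1, 2, 3, 6, 7, 8, 9, 14, 20}
|A + A| = 17

|A + A| = 17


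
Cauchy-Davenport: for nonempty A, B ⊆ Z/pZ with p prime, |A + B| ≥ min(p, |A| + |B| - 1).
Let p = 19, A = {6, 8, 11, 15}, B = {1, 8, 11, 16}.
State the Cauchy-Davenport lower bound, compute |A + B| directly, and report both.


Cauchy-Davenport: |A + B| ≥ min(p, |A| + |B| - 1) for A, B nonempty in Z/pZ.
|A| = 4, |B| = 4, p = 19.
CD lower bound = min(19, 4 + 4 - 1) = min(19, 7) = 7.
Compute A + B mod 19 directly:
a = 6: 6+1=7, 6+8=14, 6+11=17, 6+16=3
a = 8: 8+1=9, 8+8=16, 8+11=0, 8+16=5
a = 11: 11+1=12, 11+8=0, 11+11=3, 11+16=8
a = 15: 15+1=16, 15+8=4, 15+11=7, 15+16=12
A + B = {0, 3, 4, 5, 7, 8, 9, 12, 14, 16, 17}, so |A + B| = 11.
Verify: 11 ≥ 7? Yes ✓.

CD lower bound = 7, actual |A + B| = 11.


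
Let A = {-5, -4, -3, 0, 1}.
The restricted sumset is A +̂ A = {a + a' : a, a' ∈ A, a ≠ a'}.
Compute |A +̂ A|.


Restricted sumset: A +̂ A = {a + a' : a ∈ A, a' ∈ A, a ≠ a'}.
Equivalently, take A + A and drop any sum 2a that is achievable ONLY as a + a for a ∈ A (i.e. sums representable only with equal summands).
Enumerate pairs (a, a') with a < a' (symmetric, so each unordered pair gives one sum; this covers all a ≠ a'):
  -5 + -4 = -9
  -5 + -3 = -8
  -5 + 0 = -5
  -5 + 1 = -4
  -4 + -3 = -7
  -4 + 0 = -4
  -4 + 1 = -3
  -3 + 0 = -3
  -3 + 1 = -2
  0 + 1 = 1
Collected distinct sums: {-9, -8, -7, -5, -4, -3, -2, 1}
|A +̂ A| = 8
(Reference bound: |A +̂ A| ≥ 2|A| - 3 for |A| ≥ 2, with |A| = 5 giving ≥ 7.)

|A +̂ A| = 8


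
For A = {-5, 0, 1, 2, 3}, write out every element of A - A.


A - A = {a - a' : a, a' ∈ A}.
Compute a - a' for each ordered pair (a, a'):
a = -5: -5--5=0, -5-0=-5, -5-1=-6, -5-2=-7, -5-3=-8
a = 0: 0--5=5, 0-0=0, 0-1=-1, 0-2=-2, 0-3=-3
a = 1: 1--5=6, 1-0=1, 1-1=0, 1-2=-1, 1-3=-2
a = 2: 2--5=7, 2-0=2, 2-1=1, 2-2=0, 2-3=-1
a = 3: 3--5=8, 3-0=3, 3-1=2, 3-2=1, 3-3=0
Collecting distinct values (and noting 0 appears from a-a):
A - A = {-8, -7, -6, -5, -3, -2, -1, 0, 1, 2, 3, 5, 6, 7, 8}
|A - A| = 15

A - A = {-8, -7, -6, -5, -3, -2, -1, 0, 1, 2, 3, 5, 6, 7, 8}


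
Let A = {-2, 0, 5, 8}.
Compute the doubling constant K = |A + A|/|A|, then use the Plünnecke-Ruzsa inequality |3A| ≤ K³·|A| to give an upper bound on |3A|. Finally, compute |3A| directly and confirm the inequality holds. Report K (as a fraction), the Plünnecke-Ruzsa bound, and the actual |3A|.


|A| = 4.
Step 1: Compute A + A by enumerating all 16 pairs.
A + A = {-4, -2, 0, 3, 5, 6, 8, 10, 13, 16}, so |A + A| = 10.
Step 2: Doubling constant K = |A + A|/|A| = 10/4 = 10/4 ≈ 2.5000.
Step 3: Plünnecke-Ruzsa gives |3A| ≤ K³·|A| = (2.5000)³ · 4 ≈ 62.5000.
Step 4: Compute 3A = A + A + A directly by enumerating all triples (a,b,c) ∈ A³; |3A| = 19.
Step 5: Check 19 ≤ 62.5000? Yes ✓.

K = 10/4, Plünnecke-Ruzsa bound K³|A| ≈ 62.5000, |3A| = 19, inequality holds.


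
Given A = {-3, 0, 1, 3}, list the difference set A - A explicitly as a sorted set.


A - A = {a - a' : a, a' ∈ A}.
Compute a - a' for each ordered pair (a, a'):
a = -3: -3--3=0, -3-0=-3, -3-1=-4, -3-3=-6
a = 0: 0--3=3, 0-0=0, 0-1=-1, 0-3=-3
a = 1: 1--3=4, 1-0=1, 1-1=0, 1-3=-2
a = 3: 3--3=6, 3-0=3, 3-1=2, 3-3=0
Collecting distinct values (and noting 0 appears from a-a):
A - A = {-6, -4, -3, -2, -1, 0, 1, 2, 3, 4, 6}
|A - A| = 11

A - A = {-6, -4, -3, -2, -1, 0, 1, 2, 3, 4, 6}
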